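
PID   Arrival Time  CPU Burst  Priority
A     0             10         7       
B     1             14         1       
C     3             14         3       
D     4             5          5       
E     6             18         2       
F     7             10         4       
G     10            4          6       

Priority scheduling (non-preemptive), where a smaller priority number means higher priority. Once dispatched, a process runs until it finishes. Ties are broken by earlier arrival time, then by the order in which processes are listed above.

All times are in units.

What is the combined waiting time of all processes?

Schedule: | A 0-10 | B 10-24 | E 24-42 | C 42-56 | F 56-66 | D 66-71 | G 71-75 |
Completion: A=10  B=24  C=56  D=71  E=42  F=66  G=75
Waiting = turnaround − burst: A=0, B=9, C=39, D=62, E=18, F=49, G=61
Total waiting = 0 + 9 + 39 + 62 + 18 + 49 + 61 = 238

238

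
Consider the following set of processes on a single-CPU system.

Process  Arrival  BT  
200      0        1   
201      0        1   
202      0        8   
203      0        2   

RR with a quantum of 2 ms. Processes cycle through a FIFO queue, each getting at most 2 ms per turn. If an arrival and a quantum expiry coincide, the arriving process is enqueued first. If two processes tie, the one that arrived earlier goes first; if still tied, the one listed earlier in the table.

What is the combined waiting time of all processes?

Gantt: | 200 0-1 | 201 1-2 | 202 2-4 | 203 4-6 | 202 6-12 |
Completion: 200=1  201=2  202=12  203=6
Waiting = turnaround − burst: 200=0, 201=1, 202=4, 203=4
Total waiting = 0 + 1 + 4 + 4 = 9

9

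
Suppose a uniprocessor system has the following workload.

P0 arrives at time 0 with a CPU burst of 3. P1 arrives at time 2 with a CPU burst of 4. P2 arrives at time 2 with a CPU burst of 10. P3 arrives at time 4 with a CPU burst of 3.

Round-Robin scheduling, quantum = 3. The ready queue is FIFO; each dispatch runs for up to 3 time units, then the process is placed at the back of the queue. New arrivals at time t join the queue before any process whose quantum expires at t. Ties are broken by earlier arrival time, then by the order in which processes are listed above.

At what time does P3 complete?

12

Timeline: | P0 0-3 | P1 3-6 | P2 6-9 | P3 9-12 | P1 12-13 | P2 13-20 |
Completion: P0=3  P1=13  P2=20  P3=12
Turnaround (C−A): P0=3  P1=11  P2=18  P3=8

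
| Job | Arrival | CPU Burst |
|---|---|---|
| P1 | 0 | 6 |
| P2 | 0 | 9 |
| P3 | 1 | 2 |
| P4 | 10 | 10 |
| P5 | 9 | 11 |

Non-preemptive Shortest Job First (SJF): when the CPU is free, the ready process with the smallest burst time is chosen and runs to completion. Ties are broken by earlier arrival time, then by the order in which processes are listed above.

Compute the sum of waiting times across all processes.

Schedule: | P1 0-6 | P3 6-8 | P2 8-17 | P4 17-27 | P5 27-38 |
Completion: P1=6  P2=17  P3=8  P4=27  P5=38
Turnaround (C−A): P1=6  P2=17  P3=7  P4=17  P5=29
Waiting = turnaround − burst: P1=0, P2=8, P3=5, P4=7, P5=18
Total waiting = 0 + 8 + 5 + 7 + 18 = 38

38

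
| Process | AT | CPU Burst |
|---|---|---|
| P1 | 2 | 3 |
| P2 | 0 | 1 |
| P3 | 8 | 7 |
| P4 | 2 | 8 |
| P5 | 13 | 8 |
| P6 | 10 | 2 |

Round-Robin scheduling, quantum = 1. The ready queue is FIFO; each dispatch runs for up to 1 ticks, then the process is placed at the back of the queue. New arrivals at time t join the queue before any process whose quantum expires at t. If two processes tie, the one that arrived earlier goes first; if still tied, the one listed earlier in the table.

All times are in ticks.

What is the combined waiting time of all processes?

38

Timeline: | P2 0-1 | idle 1-2 | P1 2-3 | P4 3-4 | P1 4-5 | P4 5-6 | P1 6-7 | P4 7-8 | P3 8-9 | P4 9-10 | P3 10-11 | P6 11-12 | P4 12-13 | P3 13-14 | P6 14-15 | P5 15-16 | P4 16-17 | P3 17-18 | P5 18-19 | P4 19-20 | P3 20-21 | P5 21-22 | P4 22-23 | P3 23-24 | P5 24-25 | P3 25-26 | P5 26-30 |
Completion: P1=7  P2=1  P3=26  P4=23  P5=30  P6=15
Turnaround (C−A): P1=5  P2=1  P3=18  P4=21  P5=17  P6=5
Waiting = turnaround − burst: P1=2, P2=0, P3=11, P4=13, P5=9, P6=3
Total waiting = 2 + 0 + 11 + 13 + 9 + 3 = 38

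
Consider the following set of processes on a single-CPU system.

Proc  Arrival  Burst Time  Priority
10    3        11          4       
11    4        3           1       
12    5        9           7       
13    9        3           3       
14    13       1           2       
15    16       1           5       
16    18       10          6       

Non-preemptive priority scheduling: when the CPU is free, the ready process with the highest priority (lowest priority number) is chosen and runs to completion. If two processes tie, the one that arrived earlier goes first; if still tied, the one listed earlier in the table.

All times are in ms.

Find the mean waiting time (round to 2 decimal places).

Schedule: | idle 0-3 | 10 3-14 | 11 14-17 | 14 17-18 | 13 18-21 | 15 21-22 | 16 22-32 | 12 32-41 |
Completion: 10=14  11=17  12=41  13=21  14=18  15=22  16=32
Turnaround (C−A): 10=11  11=13  12=36  13=12  14=5  15=6  16=14
Waiting times: 10=0, 11=10, 12=27, 13=9, 14=4, 15=5, 16=4
Average waiting = (0+10+27+9+4+5+4) / 7 = 59/7 = 8.43

8.43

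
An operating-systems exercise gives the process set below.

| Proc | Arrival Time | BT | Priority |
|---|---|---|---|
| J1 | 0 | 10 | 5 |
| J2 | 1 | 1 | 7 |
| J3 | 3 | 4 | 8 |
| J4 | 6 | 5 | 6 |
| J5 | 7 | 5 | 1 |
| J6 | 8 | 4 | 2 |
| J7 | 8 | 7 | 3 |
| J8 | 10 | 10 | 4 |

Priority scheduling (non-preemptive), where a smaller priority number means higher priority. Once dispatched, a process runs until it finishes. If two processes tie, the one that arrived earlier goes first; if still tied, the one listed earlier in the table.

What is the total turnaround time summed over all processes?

Gantt: | J1 0-10 | J5 10-15 | J6 15-19 | J7 19-26 | J8 26-36 | J4 36-41 | J2 41-42 | J3 42-46 |
Completion: J1=10  J2=42  J3=46  J4=41  J5=15  J6=19  J7=26  J8=36
Turnaround (C−A): J1=10  J2=41  J3=43  J4=35  J5=8  J6=11  J7=18  J8=26
Turnaround = completion − arrival: J1=10, J2=41, J3=43, J4=35, J5=8, J6=11, J7=18, J8=26
Total turnaround = 10 + 41 + 43 + 35 + 8 + 11 + 18 + 26 = 192

192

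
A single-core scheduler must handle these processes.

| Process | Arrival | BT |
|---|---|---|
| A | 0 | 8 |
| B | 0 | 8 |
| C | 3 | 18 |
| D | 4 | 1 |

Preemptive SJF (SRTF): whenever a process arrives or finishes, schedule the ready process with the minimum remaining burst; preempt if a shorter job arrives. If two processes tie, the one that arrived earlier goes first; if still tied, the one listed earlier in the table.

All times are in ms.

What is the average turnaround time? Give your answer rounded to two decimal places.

Schedule: | A 0-4 | D 4-5 | A 5-9 | B 9-17 | C 17-35 |
Completion: A=9  B=17  C=35  D=5
Turnaround (C−A): A=9  B=17  C=32  D=1
Turnaround times: A=9, B=17, C=32, D=1
Average turnaround = (9+17+32+1) / 4 = 59/4 = 14.75

14.75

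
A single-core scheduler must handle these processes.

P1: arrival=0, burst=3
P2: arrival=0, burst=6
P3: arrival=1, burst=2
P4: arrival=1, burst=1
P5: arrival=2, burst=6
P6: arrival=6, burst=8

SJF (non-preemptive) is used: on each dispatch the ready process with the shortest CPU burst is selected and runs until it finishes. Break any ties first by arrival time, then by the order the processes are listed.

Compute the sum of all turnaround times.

Schedule: | P1 0-3 | P4 3-4 | P3 4-6 | P2 6-12 | P5 12-18 | P6 18-26 |
Completion: P1=3  P2=12  P3=6  P4=4  P5=18  P6=26
Turnaround (C−A): P1=3  P2=12  P3=5  P4=3  P5=16  P6=20
Turnaround = completion − arrival: P1=3, P2=12, P3=5, P4=3, P5=16, P6=20
Total turnaround = 3 + 12 + 5 + 3 + 16 + 20 = 59

59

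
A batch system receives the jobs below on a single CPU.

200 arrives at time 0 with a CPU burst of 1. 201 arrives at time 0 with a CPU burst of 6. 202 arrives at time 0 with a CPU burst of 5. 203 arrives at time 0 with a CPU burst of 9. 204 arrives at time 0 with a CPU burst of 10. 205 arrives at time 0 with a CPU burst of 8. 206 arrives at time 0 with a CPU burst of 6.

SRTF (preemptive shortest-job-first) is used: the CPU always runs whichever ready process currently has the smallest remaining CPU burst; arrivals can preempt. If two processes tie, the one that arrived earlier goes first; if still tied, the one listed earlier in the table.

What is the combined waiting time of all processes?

Timeline: | 200 0-1 | 202 1-6 | 201 6-12 | 206 12-18 | 205 18-26 | 203 26-35 | 204 35-45 |
Completion: 200=1  201=12  202=6  203=35  204=45  205=26  206=18
Turnaround (C−A): 200=1  201=12  202=6  203=35  204=45  205=26  206=18
Waiting = turnaround − burst: 200=0, 201=6, 202=1, 203=26, 204=35, 205=18, 206=12
Total waiting = 0 + 6 + 1 + 26 + 35 + 18 + 12 = 98

98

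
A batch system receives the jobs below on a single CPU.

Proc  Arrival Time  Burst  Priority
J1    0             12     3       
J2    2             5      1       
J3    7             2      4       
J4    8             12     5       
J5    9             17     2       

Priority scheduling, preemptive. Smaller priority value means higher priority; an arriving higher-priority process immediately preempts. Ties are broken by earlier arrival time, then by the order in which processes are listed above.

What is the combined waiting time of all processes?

Gantt: | J1 0-2 | J2 2-7 | J1 7-9 | J5 9-26 | J1 26-34 | J3 34-36 | J4 36-48 |
Completion: J1=34  J2=7  J3=36  J4=48  J5=26
Turnaround (C−A): J1=34  J2=5  J3=29  J4=40  J5=17
Waiting = turnaround − burst: J1=22, J2=0, J3=27, J4=28, J5=0
Total waiting = 22 + 0 + 27 + 28 + 0 = 77

77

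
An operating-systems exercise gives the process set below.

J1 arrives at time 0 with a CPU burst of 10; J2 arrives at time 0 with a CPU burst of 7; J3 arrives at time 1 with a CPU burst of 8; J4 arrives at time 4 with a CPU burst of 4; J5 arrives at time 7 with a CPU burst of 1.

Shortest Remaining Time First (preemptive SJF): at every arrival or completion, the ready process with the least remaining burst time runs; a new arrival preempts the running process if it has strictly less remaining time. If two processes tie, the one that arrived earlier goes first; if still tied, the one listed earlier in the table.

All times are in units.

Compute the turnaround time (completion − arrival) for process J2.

7

Schedule: | J2 0-7 | J5 7-8 | J4 8-12 | J3 12-20 | J1 20-30 |
Completion: J1=30  J2=7  J3=20  J4=12  J5=8
Turnaround(J2) = completion − arrival = 7 − 0 = 7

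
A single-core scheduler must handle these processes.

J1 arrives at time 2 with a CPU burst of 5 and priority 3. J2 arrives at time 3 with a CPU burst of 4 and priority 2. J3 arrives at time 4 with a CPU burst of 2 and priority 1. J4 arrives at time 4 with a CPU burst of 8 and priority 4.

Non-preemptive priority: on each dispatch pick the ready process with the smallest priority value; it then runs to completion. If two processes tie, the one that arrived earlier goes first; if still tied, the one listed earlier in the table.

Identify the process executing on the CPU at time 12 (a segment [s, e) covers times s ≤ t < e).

J2

Timeline: | idle 0-2 | J1 2-7 | J3 7-9 | J2 9-13 | J4 13-21 |
Completion: J1=7  J2=13  J3=9  J4=21
Turnaround (C−A): J1=5  J2=10  J3=5  J4=17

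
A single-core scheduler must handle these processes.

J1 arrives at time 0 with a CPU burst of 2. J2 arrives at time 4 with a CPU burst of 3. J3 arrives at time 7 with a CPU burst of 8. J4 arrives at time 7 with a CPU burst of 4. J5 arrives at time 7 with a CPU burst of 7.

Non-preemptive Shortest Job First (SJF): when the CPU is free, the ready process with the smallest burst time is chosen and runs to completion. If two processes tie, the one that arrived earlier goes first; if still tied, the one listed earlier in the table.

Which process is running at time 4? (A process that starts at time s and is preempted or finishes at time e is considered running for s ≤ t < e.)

J2

Timeline: | J1 0-2 | idle 2-4 | J2 4-7 | J4 7-11 | J5 11-18 | J3 18-26 |
Completion: J1=2  J2=7  J3=26  J4=11  J5=18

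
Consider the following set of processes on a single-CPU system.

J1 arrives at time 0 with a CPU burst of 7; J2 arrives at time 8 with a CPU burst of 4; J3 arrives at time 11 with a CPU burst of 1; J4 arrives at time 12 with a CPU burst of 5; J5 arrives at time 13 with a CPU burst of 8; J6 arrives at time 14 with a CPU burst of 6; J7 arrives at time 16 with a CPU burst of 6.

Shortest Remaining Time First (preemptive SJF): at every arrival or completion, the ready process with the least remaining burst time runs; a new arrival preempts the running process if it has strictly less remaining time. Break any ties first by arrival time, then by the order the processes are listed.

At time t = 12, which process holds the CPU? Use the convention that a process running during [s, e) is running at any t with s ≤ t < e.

Schedule: | J1 0-7 | idle 7-8 | J2 8-12 | J3 12-13 | J4 13-18 | J6 18-24 | J7 24-30 | J5 30-38 |
Completion: J1=7  J2=12  J3=13  J4=18  J5=38  J6=24  J7=30
Turnaround (C−A): J1=7  J2=4  J3=2  J4=6  J5=25  J6=10  J7=14

J3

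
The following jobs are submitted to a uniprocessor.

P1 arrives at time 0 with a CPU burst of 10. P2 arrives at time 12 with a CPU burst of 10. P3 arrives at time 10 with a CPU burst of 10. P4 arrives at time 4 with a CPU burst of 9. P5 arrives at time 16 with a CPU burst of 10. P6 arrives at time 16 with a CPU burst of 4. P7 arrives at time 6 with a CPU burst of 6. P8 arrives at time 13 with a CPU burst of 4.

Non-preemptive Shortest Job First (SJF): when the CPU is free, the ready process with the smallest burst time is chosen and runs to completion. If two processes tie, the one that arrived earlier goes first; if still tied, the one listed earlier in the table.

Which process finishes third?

Gantt: | P1 0-10 | P7 10-16 | P8 16-20 | P6 20-24 | P4 24-33 | P3 33-43 | P2 43-53 | P5 53-63 |
Completion: P1=10  P2=53  P3=43  P4=33  P5=63  P6=24  P7=16  P8=20
Turnaround (C−A): P1=10  P2=41  P3=33  P4=29  P5=47  P6=8  P7=10  P8=7
Finish order: P1 → P7 → P8 → P6 → P4 → P3 → P2 → P5

P8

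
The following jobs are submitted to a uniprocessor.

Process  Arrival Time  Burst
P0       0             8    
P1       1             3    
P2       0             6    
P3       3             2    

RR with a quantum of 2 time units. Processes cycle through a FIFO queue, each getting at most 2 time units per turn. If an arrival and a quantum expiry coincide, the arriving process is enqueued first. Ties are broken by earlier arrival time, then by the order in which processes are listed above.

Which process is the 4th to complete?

Schedule: | P0 0-2 | P2 2-4 | P1 4-6 | P0 6-8 | P3 8-10 | P2 10-12 | P1 12-13 | P0 13-15 | P2 15-17 | P0 17-19 |
Completion: P0=19  P1=13  P2=17  P3=10
Finish order: P3 → P1 → P2 → P0

P0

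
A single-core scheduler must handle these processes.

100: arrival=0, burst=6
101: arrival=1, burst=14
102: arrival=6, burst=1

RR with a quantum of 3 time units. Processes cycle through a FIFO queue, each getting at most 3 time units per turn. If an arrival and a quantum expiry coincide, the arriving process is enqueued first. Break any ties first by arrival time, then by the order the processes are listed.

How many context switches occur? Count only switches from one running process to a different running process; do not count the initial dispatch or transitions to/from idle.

Gantt: | 100 0-3 | 101 3-6 | 100 6-9 | 102 9-10 | 101 10-21 |
Completion: 100=9  101=21  102=10
Turnaround (C−A): 100=9  101=20  102=4

4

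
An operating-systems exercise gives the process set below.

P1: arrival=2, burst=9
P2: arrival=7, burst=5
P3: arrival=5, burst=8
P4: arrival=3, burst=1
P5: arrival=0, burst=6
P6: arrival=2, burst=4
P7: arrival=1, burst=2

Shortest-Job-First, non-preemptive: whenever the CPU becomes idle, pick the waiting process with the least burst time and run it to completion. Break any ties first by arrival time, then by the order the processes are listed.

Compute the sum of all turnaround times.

Schedule: | P5 0-6 | P4 6-7 | P7 7-9 | P6 9-13 | P2 13-18 | P3 18-26 | P1 26-35 |
Completion: P1=35  P2=18  P3=26  P4=7  P5=6  P6=13  P7=9
Turnaround (C−A): P1=33  P2=11  P3=21  P4=4  P5=6  P6=11  P7=8
Turnaround = completion − arrival: P1=33, P2=11, P3=21, P4=4, P5=6, P6=11, P7=8
Total turnaround = 33 + 11 + 21 + 4 + 6 + 11 + 8 = 94

94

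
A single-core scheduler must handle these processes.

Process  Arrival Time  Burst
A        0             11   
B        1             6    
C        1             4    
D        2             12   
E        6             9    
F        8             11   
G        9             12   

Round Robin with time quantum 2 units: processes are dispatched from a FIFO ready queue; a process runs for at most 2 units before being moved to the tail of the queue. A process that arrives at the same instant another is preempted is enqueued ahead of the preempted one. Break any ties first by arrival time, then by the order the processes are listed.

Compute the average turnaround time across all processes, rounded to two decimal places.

44.86

Timeline: | A 0-2 | B 2-4 | C 4-6 | D 6-8 | A 8-10 | B 10-12 | E 12-14 | C 14-16 | F 16-18 | D 18-20 | G 20-22 | A 22-24 | B 24-26 | E 26-28 | F 28-30 | D 30-32 | G 32-34 | A 34-36 | E 36-38 | F 38-40 | D 40-42 | G 42-44 | A 44-46 | E 46-48 | F 48-50 | D 50-52 | G 52-54 | A 54-55 | E 55-56 | F 56-58 | D 58-60 | G 60-62 | F 62-63 | G 63-65 |
Completion: A=55  B=26  C=16  D=60  E=56  F=63  G=65
Turnaround times: A=55, B=25, C=15, D=58, E=50, F=55, G=56
Average turnaround = (55+25+15+58+50+55+56) / 7 = 314/7 = 44.86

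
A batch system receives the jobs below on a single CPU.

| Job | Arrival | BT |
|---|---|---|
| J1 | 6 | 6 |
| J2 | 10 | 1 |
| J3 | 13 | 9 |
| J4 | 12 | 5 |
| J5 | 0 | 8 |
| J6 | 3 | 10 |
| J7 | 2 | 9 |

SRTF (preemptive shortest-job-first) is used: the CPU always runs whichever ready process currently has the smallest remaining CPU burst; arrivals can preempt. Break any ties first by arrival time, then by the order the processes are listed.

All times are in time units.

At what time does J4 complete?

20

Schedule: | J5 0-8 | J1 8-10 | J2 10-11 | J1 11-15 | J4 15-20 | J7 20-29 | J3 29-38 | J6 38-48 |
Completion: J1=15  J2=11  J3=38  J4=20  J5=8  J6=48  J7=29
Turnaround (C−A): J1=9  J2=1  J3=25  J4=8  J5=8  J6=45  J7=27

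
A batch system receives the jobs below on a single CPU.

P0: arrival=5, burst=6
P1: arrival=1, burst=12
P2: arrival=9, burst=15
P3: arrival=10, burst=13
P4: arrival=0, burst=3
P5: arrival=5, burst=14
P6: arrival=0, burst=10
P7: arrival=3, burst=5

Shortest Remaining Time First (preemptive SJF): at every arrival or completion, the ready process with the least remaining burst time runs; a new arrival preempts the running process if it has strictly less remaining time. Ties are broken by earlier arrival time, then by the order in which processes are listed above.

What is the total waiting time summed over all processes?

164

Timeline: | P4 0-3 | P7 3-8 | P0 8-14 | P6 14-24 | P1 24-36 | P3 36-49 | P5 49-63 | P2 63-78 |
Completion: P0=14  P1=36  P2=78  P3=49  P4=3  P5=63  P6=24  P7=8
Waiting = turnaround − burst: P0=3, P1=23, P2=54, P3=26, P4=0, P5=44, P6=14, P7=0
Total waiting = 3 + 23 + 54 + 26 + 0 + 44 + 14 + 0 = 164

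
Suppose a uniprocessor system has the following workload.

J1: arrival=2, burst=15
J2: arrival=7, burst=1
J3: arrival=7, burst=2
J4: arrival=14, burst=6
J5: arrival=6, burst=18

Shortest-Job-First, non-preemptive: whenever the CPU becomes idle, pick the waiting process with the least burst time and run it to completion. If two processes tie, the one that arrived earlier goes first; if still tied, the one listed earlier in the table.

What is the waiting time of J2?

Gantt: | idle 0-2 | J1 2-17 | J2 17-18 | J3 18-20 | J4 20-26 | J5 26-44 |
Completion: J1=17  J2=18  J3=20  J4=26  J5=44
Turnaround (C−A): J1=15  J2=11  J3=13  J4=12  J5=38
Waiting(J2) = turnaround − burst = 11 − 1 = 10

10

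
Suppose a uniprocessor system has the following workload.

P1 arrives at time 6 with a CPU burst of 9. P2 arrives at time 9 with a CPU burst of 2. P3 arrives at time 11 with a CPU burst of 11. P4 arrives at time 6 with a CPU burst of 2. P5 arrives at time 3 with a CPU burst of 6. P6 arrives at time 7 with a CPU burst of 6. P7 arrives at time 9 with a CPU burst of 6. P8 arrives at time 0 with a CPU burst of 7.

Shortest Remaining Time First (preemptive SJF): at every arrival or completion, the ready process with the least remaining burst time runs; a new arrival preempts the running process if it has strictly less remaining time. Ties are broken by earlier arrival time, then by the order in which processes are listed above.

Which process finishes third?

P2

Schedule: | P8 0-7 | P4 7-9 | P2 9-11 | P5 11-17 | P6 17-23 | P7 23-29 | P1 29-38 | P3 38-49 |
Completion: P1=38  P2=11  P3=49  P4=9  P5=17  P6=23  P7=29  P8=7
Turnaround (C−A): P1=32  P2=2  P3=38  P4=3  P5=14  P6=16  P7=20  P8=7
Finish order: P8 → P4 → P2 → P5 → P6 → P7 → P1 → P3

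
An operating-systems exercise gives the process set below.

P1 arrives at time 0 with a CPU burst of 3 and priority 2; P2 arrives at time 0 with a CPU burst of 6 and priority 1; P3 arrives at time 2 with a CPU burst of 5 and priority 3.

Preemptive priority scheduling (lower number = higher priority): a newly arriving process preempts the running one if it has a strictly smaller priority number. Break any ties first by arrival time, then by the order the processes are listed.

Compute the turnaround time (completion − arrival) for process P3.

12

Schedule: | P2 0-6 | P1 6-9 | P3 9-14 |
Completion: P1=9  P2=6  P3=14
Turnaround(P3) = completion − arrival = 14 − 2 = 12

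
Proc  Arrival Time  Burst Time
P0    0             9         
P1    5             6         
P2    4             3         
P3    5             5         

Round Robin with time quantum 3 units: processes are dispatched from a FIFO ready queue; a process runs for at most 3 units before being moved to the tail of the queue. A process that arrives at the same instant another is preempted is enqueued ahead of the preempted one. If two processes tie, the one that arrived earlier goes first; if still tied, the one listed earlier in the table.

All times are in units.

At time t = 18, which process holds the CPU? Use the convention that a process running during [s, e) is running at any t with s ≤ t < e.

Schedule: | P0 0-6 | P2 6-9 | P1 9-12 | P3 12-15 | P0 15-18 | P1 18-21 | P3 21-23 |
Completion: P0=18  P1=21  P2=9  P3=23
Turnaround (C−A): P0=18  P1=16  P2=5  P3=18

P1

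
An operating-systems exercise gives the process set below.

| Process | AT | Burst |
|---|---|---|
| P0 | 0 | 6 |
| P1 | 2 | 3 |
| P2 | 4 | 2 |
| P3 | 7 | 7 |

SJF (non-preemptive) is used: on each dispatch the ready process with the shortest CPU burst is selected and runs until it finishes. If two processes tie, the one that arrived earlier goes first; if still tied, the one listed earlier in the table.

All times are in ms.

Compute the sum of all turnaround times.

Gantt: | P0 0-6 | P2 6-8 | P1 8-11 | P3 11-18 |
Completion: P0=6  P1=11  P2=8  P3=18
Turnaround = completion − arrival: P0=6, P1=9, P2=4, P3=11
Total turnaround = 6 + 9 + 4 + 11 = 30

30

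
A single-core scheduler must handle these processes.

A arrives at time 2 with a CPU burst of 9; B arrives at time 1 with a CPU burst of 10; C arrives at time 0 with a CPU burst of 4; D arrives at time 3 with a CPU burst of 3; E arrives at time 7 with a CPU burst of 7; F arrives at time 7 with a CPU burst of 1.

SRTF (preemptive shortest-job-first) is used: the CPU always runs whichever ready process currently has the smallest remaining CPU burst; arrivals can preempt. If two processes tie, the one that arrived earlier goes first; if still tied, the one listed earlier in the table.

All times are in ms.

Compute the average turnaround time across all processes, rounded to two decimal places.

12.00

Timeline: | C 0-4 | D 4-7 | F 7-8 | E 8-15 | A 15-24 | B 24-34 |
Completion: A=24  B=34  C=4  D=7  E=15  F=8
Turnaround (C−A): A=22  B=33  C=4  D=4  E=8  F=1
Turnaround times: A=22, B=33, C=4, D=4, E=8, F=1
Average turnaround = (22+33+4+4+8+1) / 6 = 72/6 = 12.00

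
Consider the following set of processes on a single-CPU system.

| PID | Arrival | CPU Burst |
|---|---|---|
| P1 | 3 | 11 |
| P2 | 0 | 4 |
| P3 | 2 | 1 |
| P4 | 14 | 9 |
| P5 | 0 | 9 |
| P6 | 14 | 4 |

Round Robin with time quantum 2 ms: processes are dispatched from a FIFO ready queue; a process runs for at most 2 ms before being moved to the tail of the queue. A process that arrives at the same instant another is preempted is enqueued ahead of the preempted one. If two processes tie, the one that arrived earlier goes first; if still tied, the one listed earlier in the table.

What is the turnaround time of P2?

7

Timeline: | P2 0-2 | P5 2-4 | P3 4-5 | P2 5-7 | P1 7-9 | P5 9-11 | P1 11-13 | P5 13-15 | P1 15-17 | P4 17-19 | P6 19-21 | P5 21-23 | P1 23-25 | P4 25-27 | P6 27-29 | P5 29-30 | P1 30-32 | P4 32-34 | P1 34-35 | P4 35-38 |
Completion: P1=35  P2=7  P3=5  P4=38  P5=30  P6=29
Turnaround (C−A): P1=32  P2=7  P3=3  P4=24  P5=30  P6=15
Turnaround(P2) = completion − arrival = 7 − 0 = 7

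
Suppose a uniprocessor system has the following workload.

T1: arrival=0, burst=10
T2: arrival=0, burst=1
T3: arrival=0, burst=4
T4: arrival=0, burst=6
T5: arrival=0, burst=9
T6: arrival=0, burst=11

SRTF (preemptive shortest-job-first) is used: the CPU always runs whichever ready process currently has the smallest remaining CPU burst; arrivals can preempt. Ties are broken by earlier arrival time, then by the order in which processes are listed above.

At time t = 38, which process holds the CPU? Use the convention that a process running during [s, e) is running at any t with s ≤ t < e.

Gantt: | T2 0-1 | T3 1-5 | T4 5-11 | T5 11-20 | T1 20-30 | T6 30-41 |
Completion: T1=30  T2=1  T3=5  T4=11  T5=20  T6=41
Turnaround (C−A): T1=30  T2=1  T3=5  T4=11  T5=20  T6=41

T6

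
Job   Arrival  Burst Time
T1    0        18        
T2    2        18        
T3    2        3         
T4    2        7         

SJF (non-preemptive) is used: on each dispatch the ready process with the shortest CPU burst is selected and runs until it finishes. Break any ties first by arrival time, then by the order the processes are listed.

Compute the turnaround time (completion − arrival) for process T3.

Schedule: | T1 0-18 | T3 18-21 | T4 21-28 | T2 28-46 |
Completion: T1=18  T2=46  T3=21  T4=28
Turnaround (C−A): T1=18  T2=44  T3=19  T4=26
Turnaround(T3) = completion − arrival = 21 − 2 = 19

19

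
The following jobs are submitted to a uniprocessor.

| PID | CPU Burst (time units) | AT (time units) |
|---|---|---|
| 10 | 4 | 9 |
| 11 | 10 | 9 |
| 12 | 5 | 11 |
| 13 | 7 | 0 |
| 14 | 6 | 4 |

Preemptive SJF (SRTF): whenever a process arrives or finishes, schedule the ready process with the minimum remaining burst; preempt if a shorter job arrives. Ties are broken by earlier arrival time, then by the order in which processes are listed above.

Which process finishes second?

14

Schedule: | 13 0-7 | 14 7-13 | 10 13-17 | 12 17-22 | 11 22-32 |
Completion: 10=17  11=32  12=22  13=7  14=13
Finish order: 13 → 14 → 10 → 12 → 11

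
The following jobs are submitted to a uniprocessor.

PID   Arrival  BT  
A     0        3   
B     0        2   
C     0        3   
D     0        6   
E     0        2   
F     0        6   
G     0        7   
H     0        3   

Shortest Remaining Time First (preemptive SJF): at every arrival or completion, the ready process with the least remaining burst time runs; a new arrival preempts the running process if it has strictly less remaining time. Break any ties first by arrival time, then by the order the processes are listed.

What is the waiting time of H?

10

Schedule: | B 0-2 | E 2-4 | A 4-7 | C 7-10 | H 10-13 | D 13-19 | F 19-25 | G 25-32 |
Completion: A=7  B=2  C=10  D=19  E=4  F=25  G=32  H=13
Turnaround (C−A): A=7  B=2  C=10  D=19  E=4  F=25  G=32  H=13
Waiting(H) = turnaround − burst = 13 − 3 = 10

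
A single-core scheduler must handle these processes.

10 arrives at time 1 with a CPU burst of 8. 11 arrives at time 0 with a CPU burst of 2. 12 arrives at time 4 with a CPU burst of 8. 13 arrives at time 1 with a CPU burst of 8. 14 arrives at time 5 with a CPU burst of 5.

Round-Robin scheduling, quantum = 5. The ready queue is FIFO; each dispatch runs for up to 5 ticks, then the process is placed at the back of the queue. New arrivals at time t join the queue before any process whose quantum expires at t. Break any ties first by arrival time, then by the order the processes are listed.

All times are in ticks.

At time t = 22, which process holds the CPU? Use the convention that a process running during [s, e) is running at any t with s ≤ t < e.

Schedule: | 11 0-2 | 10 2-7 | 13 7-12 | 12 12-17 | 14 17-22 | 10 22-25 | 13 25-28 | 12 28-31 |
Completion: 10=25  11=2  12=31  13=28  14=22

10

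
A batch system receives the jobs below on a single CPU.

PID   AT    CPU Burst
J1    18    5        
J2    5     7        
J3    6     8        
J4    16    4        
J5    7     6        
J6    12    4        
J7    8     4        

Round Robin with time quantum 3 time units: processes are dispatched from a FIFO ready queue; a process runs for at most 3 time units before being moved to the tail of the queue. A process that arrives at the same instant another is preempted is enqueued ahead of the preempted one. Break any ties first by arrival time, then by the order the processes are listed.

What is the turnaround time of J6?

Gantt: | idle 0-5 | J2 5-8 | J3 8-11 | J5 11-14 | J7 14-17 | J2 17-20 | J3 20-23 | J6 23-26 | J5 26-29 | J4 29-32 | J7 32-33 | J1 33-36 | J2 36-37 | J3 37-39 | J6 39-40 | J4 40-41 | J1 41-43 |
Completion: J1=43  J2=37  J3=39  J4=41  J5=29  J6=40  J7=33
Turnaround(J6) = completion − arrival = 40 − 12 = 28

28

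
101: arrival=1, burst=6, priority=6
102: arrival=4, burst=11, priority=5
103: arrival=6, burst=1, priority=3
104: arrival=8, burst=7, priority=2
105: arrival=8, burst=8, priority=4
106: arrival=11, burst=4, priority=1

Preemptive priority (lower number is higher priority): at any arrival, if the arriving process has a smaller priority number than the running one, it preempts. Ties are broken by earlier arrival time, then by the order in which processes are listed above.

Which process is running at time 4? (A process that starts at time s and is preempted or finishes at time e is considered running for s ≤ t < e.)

Timeline: | idle 0-1 | 101 1-4 | 102 4-6 | 103 6-7 | 102 7-8 | 104 8-11 | 106 11-15 | 104 15-19 | 105 19-27 | 102 27-35 | 101 35-38 |
Completion: 101=38  102=35  103=7  104=19  105=27  106=15
Turnaround (C−A): 101=37  102=31  103=1  104=11  105=19  106=4

102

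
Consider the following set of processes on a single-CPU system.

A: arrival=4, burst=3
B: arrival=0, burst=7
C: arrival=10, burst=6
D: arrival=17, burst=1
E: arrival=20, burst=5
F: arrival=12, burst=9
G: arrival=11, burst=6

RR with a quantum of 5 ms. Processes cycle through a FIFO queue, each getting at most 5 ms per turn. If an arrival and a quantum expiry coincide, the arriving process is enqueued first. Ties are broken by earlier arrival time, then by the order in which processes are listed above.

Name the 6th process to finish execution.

Gantt: | B 0-5 | A 5-8 | B 8-10 | C 10-15 | G 15-20 | F 20-25 | C 25-26 | D 26-27 | E 27-32 | G 32-33 | F 33-37 |
Completion: A=8  B=10  C=26  D=27  E=32  F=37  G=33
Finish order: A → B → C → D → E → G → F

G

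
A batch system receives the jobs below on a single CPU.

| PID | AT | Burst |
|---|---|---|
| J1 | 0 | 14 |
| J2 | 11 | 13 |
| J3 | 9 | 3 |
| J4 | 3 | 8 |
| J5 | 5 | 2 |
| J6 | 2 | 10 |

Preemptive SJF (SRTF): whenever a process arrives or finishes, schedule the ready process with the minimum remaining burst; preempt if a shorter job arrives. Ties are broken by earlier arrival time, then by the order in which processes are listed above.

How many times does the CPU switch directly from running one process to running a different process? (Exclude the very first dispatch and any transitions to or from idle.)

9

Schedule: | J1 0-2 | J6 2-3 | J4 3-5 | J5 5-7 | J4 7-9 | J3 9-12 | J4 12-16 | J6 16-25 | J1 25-37 | J2 37-50 |
Completion: J1=37  J2=50  J3=12  J4=16  J5=7  J6=25
Turnaround (C−A): J1=37  J2=39  J3=3  J4=13  J5=2  J6=23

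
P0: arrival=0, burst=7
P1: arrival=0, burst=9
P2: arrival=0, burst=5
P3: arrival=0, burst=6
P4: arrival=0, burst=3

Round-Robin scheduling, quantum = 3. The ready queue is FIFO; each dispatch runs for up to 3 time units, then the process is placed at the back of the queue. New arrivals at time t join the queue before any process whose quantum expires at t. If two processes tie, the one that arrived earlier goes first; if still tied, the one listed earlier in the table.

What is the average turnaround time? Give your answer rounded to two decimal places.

Schedule: | P0 0-3 | P1 3-6 | P2 6-9 | P3 9-12 | P4 12-15 | P0 15-18 | P1 18-21 | P2 21-23 | P3 23-26 | P0 26-27 | P1 27-30 |
Completion: P0=27  P1=30  P2=23  P3=26  P4=15
Turnaround (C−A): P0=27  P1=30  P2=23  P3=26  P4=15
Turnaround times: P0=27, P1=30, P2=23, P3=26, P4=15
Average turnaround = (27+30+23+26+15) / 5 = 121/5 = 24.20

24.20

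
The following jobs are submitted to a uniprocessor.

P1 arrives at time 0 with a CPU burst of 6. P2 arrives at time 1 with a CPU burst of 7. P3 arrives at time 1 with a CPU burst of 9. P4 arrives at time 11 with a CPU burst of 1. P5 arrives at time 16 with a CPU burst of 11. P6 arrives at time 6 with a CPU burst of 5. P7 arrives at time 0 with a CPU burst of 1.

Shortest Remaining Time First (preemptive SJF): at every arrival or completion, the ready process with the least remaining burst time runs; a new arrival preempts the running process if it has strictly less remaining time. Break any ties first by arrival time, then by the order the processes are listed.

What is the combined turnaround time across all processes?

Schedule: | P7 0-1 | P1 1-7 | P6 7-12 | P4 12-13 | P2 13-20 | P3 20-29 | P5 29-40 |
Completion: P1=7  P2=20  P3=29  P4=13  P5=40  P6=12  P7=1
Turnaround (C−A): P1=7  P2=19  P3=28  P4=2  P5=24  P6=6  P7=1
Turnaround = completion − arrival: P1=7, P2=19, P3=28, P4=2, P5=24, P6=6, P7=1
Total turnaround = 7 + 19 + 28 + 2 + 24 + 6 + 1 = 87

87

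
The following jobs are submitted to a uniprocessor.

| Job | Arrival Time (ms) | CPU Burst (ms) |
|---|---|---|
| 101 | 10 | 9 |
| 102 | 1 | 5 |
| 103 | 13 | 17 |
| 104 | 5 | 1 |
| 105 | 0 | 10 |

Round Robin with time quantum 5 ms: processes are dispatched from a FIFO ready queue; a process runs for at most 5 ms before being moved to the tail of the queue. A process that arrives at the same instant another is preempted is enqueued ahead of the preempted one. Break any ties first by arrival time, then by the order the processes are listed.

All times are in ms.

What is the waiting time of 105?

Schedule: | 105 0-5 | 102 5-10 | 104 10-11 | 105 11-16 | 101 16-21 | 103 21-26 | 101 26-30 | 103 30-42 |
Completion: 101=30  102=10  103=42  104=11  105=16
Waiting(105) = turnaround − burst = 16 − 10 = 6

6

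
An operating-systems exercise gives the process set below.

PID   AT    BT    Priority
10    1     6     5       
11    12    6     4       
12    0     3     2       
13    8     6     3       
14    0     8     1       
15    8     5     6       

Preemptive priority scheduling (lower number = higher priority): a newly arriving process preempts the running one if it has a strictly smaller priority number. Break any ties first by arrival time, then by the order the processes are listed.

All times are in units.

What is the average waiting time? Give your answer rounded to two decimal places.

9.83

Gantt: | 14 0-8 | 12 8-11 | 13 11-17 | 11 17-23 | 10 23-29 | 15 29-34 |
Completion: 10=29  11=23  12=11  13=17  14=8  15=34
Waiting times: 10=22, 11=5, 12=8, 13=3, 14=0, 15=21
Average waiting = (22+5+8+3+0+21) / 6 = 59/6 = 9.83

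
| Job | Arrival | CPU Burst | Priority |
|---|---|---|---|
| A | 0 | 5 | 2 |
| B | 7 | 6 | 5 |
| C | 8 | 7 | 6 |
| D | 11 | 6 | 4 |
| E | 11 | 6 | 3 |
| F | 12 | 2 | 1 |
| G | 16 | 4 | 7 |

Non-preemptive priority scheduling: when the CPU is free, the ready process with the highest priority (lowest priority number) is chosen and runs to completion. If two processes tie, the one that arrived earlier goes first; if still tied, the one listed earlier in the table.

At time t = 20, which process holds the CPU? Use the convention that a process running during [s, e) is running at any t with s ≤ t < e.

Schedule: | A 0-5 | idle 5-7 | B 7-13 | F 13-15 | E 15-21 | D 21-27 | C 27-34 | G 34-38 |
Completion: A=5  B=13  C=34  D=27  E=21  F=15  G=38

E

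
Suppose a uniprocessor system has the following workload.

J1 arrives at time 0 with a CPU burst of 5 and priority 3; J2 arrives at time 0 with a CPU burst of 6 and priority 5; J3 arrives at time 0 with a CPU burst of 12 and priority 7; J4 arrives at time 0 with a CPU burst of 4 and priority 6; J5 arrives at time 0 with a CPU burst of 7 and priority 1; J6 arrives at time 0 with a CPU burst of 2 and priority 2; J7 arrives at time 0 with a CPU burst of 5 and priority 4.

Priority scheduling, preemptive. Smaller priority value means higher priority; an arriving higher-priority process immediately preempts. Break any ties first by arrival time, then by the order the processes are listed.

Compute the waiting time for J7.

Schedule: | J5 0-7 | J6 7-9 | J1 9-14 | J7 14-19 | J2 19-25 | J4 25-29 | J3 29-41 |
Completion: J1=14  J2=25  J3=41  J4=29  J5=7  J6=9  J7=19
Turnaround (C−A): J1=14  J2=25  J3=41  J4=29  J5=7  J6=9  J7=19
Waiting(J7) = turnaround − burst = 19 − 5 = 14

14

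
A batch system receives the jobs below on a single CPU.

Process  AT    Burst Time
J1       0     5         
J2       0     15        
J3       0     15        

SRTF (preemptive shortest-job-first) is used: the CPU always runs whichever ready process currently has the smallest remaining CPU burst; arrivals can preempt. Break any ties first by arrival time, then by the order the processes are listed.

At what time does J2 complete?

Timeline: | J1 0-5 | J2 5-20 | J3 20-35 |
Completion: J1=5  J2=20  J3=35

20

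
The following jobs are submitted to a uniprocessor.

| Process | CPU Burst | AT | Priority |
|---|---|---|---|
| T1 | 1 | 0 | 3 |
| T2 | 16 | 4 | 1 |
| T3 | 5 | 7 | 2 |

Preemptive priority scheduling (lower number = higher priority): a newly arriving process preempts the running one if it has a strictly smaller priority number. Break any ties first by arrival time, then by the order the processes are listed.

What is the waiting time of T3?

13

Timeline: | T1 0-1 | idle 1-4 | T2 4-20 | T3 20-25 |
Completion: T1=1  T2=20  T3=25
Waiting(T3) = turnaround − burst = 18 − 5 = 13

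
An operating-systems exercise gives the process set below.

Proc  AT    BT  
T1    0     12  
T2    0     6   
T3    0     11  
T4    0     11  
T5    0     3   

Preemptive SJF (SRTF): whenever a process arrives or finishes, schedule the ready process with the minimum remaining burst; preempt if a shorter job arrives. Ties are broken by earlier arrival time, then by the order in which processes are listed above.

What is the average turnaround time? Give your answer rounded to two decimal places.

21.20

Gantt: | T5 0-3 | T2 3-9 | T3 9-20 | T4 20-31 | T1 31-43 |
Completion: T1=43  T2=9  T3=20  T4=31  T5=3
Turnaround times: T1=43, T2=9, T3=20, T4=31, T5=3
Average turnaround = (43+9+20+31+3) / 5 = 106/5 = 21.20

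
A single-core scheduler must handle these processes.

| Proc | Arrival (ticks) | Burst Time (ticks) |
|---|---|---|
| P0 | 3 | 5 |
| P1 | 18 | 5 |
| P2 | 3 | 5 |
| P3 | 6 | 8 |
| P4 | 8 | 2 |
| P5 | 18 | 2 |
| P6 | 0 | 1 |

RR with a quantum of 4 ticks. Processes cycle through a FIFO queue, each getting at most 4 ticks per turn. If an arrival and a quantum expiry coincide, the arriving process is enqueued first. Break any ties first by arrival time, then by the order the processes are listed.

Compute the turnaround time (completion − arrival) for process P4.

Timeline: | P6 0-1 | idle 1-3 | P0 3-7 | P2 7-11 | P3 11-15 | P0 15-16 | P4 16-18 | P2 18-19 | P3 19-23 | P1 23-27 | P5 27-29 | P1 29-30 |
Completion: P0=16  P1=30  P2=19  P3=23  P4=18  P5=29  P6=1
Turnaround(P4) = completion − arrival = 18 − 8 = 10

10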